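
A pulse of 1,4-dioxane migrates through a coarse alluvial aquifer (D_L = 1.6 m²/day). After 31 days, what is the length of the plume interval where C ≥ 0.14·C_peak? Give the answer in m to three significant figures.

The plume is Gaussian with σ = √(2Dt) = √(2 × 1.6 × 31) = 9.960 m.
C/C_peak = exp(−Δx²/(2σ²)) = 0.14 ⇒ Δx = σ·√(−2 ln 0.14) = 9.960 × 1.983 = 19.75 m.
Width = 2Δx = 39.5 m.

39.5 m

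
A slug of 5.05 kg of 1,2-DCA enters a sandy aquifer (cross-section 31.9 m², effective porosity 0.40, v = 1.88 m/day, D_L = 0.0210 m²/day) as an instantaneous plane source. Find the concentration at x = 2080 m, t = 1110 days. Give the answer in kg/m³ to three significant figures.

0.0141 kg/m³

For an instantaneous plane source, C(x,t) = M/(n_e·A·√(4πDt)) · exp(−(x−vt)²/(4Dt)), with n_e·A the pore (flow) area.
Plume center vt = 1.88 × 1110 = 2086.8 m, so the well at 2080 m is 6.8 m upgradient of the peak.
√(4πDt) = 17.11 m, giving peak height M/(n_e·A·√(4πDt)) = 5.05/(0.40 × 31.9 × 17.11) = 0.02313 kg/m³.
(x−vt)²/(4Dt) = (-6.8)²/(4 × 0.0210 × 1110) = 0.4959; exp(−0.4959) = 0.6090.
C = 0.02313 × 0.6090 = 0.0141 kg/m³.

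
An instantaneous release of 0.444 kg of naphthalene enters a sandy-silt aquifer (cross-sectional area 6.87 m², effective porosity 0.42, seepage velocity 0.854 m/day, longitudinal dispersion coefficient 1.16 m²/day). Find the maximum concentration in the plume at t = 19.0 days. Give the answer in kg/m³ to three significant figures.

The peak of an instantaneous 1D plume sits at x = vt; there the Gaussian factor is 1 and C_max = M/(n_e·A·√(4πDt)), where n_e·A is the pore area the mass is dissolved in.
√(4πDt) = √(4π × 1.16 × 19.0) = 16.64 m, so C_max = 0.444/(0.42 × 6.87 × 16.64) = 0.00925 kg/m³.

0.00925 kg/m³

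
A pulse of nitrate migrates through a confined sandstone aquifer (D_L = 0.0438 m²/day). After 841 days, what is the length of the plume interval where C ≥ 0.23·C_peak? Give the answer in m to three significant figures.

The plume is Gaussian with σ = √(2Dt) = √(2 × 0.0438 × 841) = 8.583 m.
C/C_peak = exp(−Δx²/(2σ²)) = 0.23 ⇒ Δx = σ·√(−2 ln 0.23) = 8.583 × 1.714 = 14.71 m.
Width = 2Δx = 29.4 m.

29.4 m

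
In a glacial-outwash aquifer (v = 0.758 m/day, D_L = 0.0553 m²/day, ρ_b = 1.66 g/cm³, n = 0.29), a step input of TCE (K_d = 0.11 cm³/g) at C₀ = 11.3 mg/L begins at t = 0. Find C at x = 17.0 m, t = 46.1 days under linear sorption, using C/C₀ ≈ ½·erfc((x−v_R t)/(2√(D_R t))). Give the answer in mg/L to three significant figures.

Retardation factor R = 1 + ρ_b·K_d/n = 1 + 1.66 × 0.11/0.29 = 1.630.
Sorption retards both mechanisms: v_R = v/R = 0.4650 m/day, D_R = D/R = 0.03393 m²/day.
v_R·t = 0.4650 × 46.1 = 21.4365 m; 2√(D_R t) = 2.501 m; argument = (17.0 − 21.4365)/2.501 = -1.774.
C = C₀ × ½·erfc(-1.774) = 11.3 × 0.9939 = 11.2 mg/L.

11.2 mg/L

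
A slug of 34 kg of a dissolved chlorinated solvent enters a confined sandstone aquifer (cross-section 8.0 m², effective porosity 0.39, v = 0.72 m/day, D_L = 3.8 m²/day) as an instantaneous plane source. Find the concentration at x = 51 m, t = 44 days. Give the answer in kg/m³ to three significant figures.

For an instantaneous plane source, C(x,t) = M/(n_e·A·√(4πDt)) · exp(−(x−vt)²/(4Dt)), with n_e·A the pore (flow) area.
Plume center vt = 0.72 × 44 = 31.68 m, so the well at 51 m is 19.32 m downgradient of the peak.
√(4πDt) = 45.84 m, giving peak height M/(n_e·A·√(4πDt)) = 34/(0.39 × 8.0 × 45.84) = 0.2377 kg/m³.
(x−vt)²/(4Dt) = (19.32)²/(4 × 3.8 × 44) = 0.5581; exp(−0.5581) = 0.5723.
C = 0.2377 × 0.5723 = 0.136 kg/m³.

0.136 kg/m³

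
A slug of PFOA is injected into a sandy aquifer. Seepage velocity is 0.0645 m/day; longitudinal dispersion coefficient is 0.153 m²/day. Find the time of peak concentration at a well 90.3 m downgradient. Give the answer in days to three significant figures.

For the 1D instantaneous-source solution, setting ∂C/∂t = 0 at fixed x gives v²t² + 2Dt − x² = 0, so t = (√(D² + v²x²) − D)/v².
√(D² + v²x²) = √(0.153² + 0.0645² × 90.3²) = 5.826; v² = 0.00416025.
t = (5.826 − 0.153)/0.00416025 = 1360 days (vs. the pure-advection estimate x/v = 1400 d).

1360 days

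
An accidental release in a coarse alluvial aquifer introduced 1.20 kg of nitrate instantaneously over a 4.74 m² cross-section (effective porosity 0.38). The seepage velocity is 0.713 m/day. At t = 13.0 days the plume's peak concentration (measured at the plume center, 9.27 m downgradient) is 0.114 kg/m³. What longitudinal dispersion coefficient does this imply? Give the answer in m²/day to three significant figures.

At the plume center C_max = M/(n_e·A·√(4πDt)), so D = M²/(4πt·(n_e·A·C_max)²).
n_e·A·C_max = 0.38 × 4.74 × 0.114 = 0.2053 kg/m.
D = 1.20²/(4π × 13.0 × 0.2053²) = 0.209 m²/day.

0.209 m²/day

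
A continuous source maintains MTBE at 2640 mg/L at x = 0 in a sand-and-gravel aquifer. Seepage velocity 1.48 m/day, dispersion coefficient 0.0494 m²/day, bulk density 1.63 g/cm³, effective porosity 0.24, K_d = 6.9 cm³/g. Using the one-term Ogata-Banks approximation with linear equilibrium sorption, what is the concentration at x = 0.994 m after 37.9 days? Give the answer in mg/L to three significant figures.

Retardation factor R = 1 + ρ_b·K_d/n = 1 + 1.63 × 6.9/0.24 = 47.86.
Sorption retards both mechanisms: v_R = v/R = 0.03092 m/day, D_R = D/R = 0.001032 m²/day.
v_R·t = 0.03092 × 37.9 = 1.171868 m; 2√(D_R t) = 0.3955 m; argument = (0.994 − 1.171868)/0.3955 = -0.4497.
C = C₀ × ½·erfc(-0.4497) = 2640 × 0.7376 = 1950 mg/L.

1950 mg/L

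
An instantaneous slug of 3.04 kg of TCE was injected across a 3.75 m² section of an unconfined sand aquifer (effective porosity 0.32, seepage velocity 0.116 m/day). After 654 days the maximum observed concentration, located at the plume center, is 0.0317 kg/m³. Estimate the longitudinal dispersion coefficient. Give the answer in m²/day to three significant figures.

At the plume center C_max = M/(n_e·A·√(4πDt)), so D = M²/(4πt·(n_e·A·C_max)²).
n_e·A·C_max = 0.32 × 3.75 × 0.0317 = 0.03804 kg/m.
D = 3.04²/(4π × 654 × 0.03804²) = 0.777 m²/day.

0.777 m²/day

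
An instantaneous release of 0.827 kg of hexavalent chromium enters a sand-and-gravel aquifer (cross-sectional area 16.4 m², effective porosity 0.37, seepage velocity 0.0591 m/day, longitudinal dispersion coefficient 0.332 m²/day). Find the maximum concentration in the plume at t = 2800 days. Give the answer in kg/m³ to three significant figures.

0.00126 kg/m³

The peak of an instantaneous 1D plume sits at x = vt; there the Gaussian factor is 1 and C_max = M/(n_e·A·√(4πDt)), where n_e·A is the pore area the mass is dissolved in.
√(4πDt) = √(4π × 0.332 × 2800) = 108.1 m, so C_max = 0.827/(0.37 × 16.4 × 108.1) = 0.00126 kg/m³.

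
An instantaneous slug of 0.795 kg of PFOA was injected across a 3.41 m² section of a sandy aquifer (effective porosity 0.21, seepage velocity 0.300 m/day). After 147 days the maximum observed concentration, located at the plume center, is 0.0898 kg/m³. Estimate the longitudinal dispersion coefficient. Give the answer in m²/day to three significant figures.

At the plume center C_max = M/(n_e·A·√(4πDt)), so D = M²/(4πt·(n_e·A·C_max)²).
n_e·A·C_max = 0.21 × 3.41 × 0.0898 = 0.06431 kg/m.
D = 0.795²/(4π × 147 × 0.06431²) = 0.0827 m²/day.

0.0827 m²/day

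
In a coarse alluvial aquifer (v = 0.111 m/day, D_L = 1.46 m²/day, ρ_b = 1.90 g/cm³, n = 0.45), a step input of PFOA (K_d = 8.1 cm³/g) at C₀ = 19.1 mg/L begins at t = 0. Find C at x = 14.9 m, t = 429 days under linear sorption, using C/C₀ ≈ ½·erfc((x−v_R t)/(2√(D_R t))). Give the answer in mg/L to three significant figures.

0.221 mg/L

Retardation factor R = 1 + ρ_b·K_d/n = 1 + 1.90 × 8.1/0.45 = 35.20.
Sorption retards both mechanisms: v_R = v/R = 0.003153 m/day, D_R = D/R = 0.04148 m²/day.
v_R·t = 0.003153 × 429 = 1.352637 m; 2√(D_R t) = 8.437 m; argument = (14.9 − 1.352637)/8.437 = 1.606.
C = C₀ × ½·erfc(1.606) = 19.1 × 0.01157 = 0.221 mg/L.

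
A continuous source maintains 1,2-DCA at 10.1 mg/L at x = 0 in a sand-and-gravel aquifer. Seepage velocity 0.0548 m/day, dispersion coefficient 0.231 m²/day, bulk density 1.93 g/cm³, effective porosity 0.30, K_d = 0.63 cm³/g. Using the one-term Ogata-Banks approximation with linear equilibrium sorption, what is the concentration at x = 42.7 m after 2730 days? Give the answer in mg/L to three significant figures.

Retardation factor R = 1 + ρ_b·K_d/n = 1 + 1.93 × 0.63/0.30 = 5.053.
Sorption retards both mechanisms: v_R = v/R = 0.01085 m/day, D_R = D/R = 0.04572 m²/day.
v_R·t = 0.01085 × 2730 = 29.6205 m; 2√(D_R t) = 22.34 m; argument = (42.7 − 29.6205)/22.34 = 0.5855.
C = C₀ × ½·erfc(0.5855) = 10.1 × 0.2038 = 2.06 mg/L.

2.06 mg/L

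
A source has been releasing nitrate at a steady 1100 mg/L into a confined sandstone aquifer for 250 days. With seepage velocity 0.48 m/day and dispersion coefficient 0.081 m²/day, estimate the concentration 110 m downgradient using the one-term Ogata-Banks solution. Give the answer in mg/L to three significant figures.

1040 mg/L

For a continuous step input, C/C₀ ≈ ½·erfc((x−vt)/(2√(Dt))).
vt = 0.48 × 250 = 120 m and 2√(Dt) = 2√(0.081 × 250) = 9.000 m.
Argument (x−vt)/(2√(Dt)) = (110 − 120)/9.000 = -1.111; ½·erfc(-1.111) = 0.9419.
C = 1100 × 0.9419 = 1040 mg/L.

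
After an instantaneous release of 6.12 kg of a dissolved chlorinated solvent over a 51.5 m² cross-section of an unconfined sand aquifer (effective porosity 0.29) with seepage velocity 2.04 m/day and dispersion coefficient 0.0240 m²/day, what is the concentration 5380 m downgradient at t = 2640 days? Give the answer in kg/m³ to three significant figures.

0.0128 kg/m³

For an instantaneous plane source, C(x,t) = M/(n_e·A·√(4πDt)) · exp(−(x−vt)²/(4Dt)), with n_e·A the pore (flow) area.
Plume center vt = 2.04 × 2640 = 5385.6 m, so the well at 5380 m is 5.6 m upgradient of the peak.
√(4πDt) = 28.22 m, giving peak height M/(n_e·A·√(4πDt)) = 6.12/(0.29 × 51.5 × 28.22) = 0.01452 kg/m³.
(x−vt)²/(4Dt) = (-5.6)²/(4 × 0.0240 × 2640) = 0.1237; exp(−0.1237) = 0.8836.
C = 0.01452 × 0.8836 = 0.0128 kg/m³.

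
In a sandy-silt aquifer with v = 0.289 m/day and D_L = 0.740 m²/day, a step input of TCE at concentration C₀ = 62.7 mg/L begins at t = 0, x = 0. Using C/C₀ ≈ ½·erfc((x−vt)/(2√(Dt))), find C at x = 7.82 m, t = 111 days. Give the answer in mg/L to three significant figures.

For a continuous step input, C/C₀ ≈ ½·erfc((x−vt)/(2√(Dt))).
vt = 0.289 × 111 = 32.079 m and 2√(Dt) = 2√(0.740 × 111) = 18.13 m.
Argument (x−vt)/(2√(Dt)) = (7.82 − 32.079)/18.13 = -1.338; ½·erfc(-1.338) = 0.9708.
C = 62.7 × 0.9708 = 60.9 mg/L.

60.9 mg/L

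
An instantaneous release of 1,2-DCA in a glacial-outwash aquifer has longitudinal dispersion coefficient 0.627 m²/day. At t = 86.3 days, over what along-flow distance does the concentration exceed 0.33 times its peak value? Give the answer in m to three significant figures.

The plume is Gaussian with σ = √(2Dt) = √(2 × 0.627 × 86.3) = 10.40 m.
C/C_peak = exp(−Δx²/(2σ²)) = 0.33 ⇒ Δx = σ·√(−2 ln 0.33) = 10.40 × 1.489 = 15.49 m.
Width = 2Δx = 31.0 m.

31.0 m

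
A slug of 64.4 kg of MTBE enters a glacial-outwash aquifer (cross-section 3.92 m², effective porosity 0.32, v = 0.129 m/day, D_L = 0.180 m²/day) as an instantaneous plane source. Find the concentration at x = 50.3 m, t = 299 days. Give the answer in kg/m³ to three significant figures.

1.04 kg/m³

For an instantaneous plane source, C(x,t) = M/(n_e·A·√(4πDt)) · exp(−(x−vt)²/(4Dt)), with n_e·A the pore (flow) area.
Plume center vt = 0.129 × 299 = 38.571 m, so the well at 50.3 m is 11.729 m downgradient of the peak.
√(4πDt) = 26.01 m, giving peak height M/(n_e·A·√(4πDt)) = 64.4/(0.32 × 3.92 × 26.01) = 1.974 kg/m³.
(x−vt)²/(4Dt) = (11.729)²/(4 × 0.180 × 299) = 0.6390; exp(−0.6390) = 0.5278.
C = 1.974 × 0.5278 = 1.04 kg/m³.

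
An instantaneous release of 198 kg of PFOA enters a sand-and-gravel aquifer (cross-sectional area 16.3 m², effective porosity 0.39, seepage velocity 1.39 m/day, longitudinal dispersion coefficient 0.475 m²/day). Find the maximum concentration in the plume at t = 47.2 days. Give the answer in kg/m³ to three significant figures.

The peak of an instantaneous 1D plume sits at x = vt; there the Gaussian factor is 1 and C_max = M/(n_e·A·√(4πDt)), where n_e·A is the pore area the mass is dissolved in.
√(4πDt) = √(4π × 0.475 × 47.2) = 16.79 m, so C_max = 198/(0.39 × 16.3 × 16.79) = 1.86 kg/m³.

1.86 kg/m³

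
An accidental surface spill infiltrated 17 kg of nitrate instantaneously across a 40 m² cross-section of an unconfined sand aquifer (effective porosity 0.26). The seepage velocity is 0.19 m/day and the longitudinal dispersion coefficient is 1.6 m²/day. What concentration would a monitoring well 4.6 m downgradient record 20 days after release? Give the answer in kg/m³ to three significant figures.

For an instantaneous plane source, C(x,t) = M/(n_e·A·√(4πDt)) · exp(−(x−vt)²/(4Dt)), with n_e·A the pore (flow) area.
Plume center vt = 0.19 × 20 = 3.8 m, so the well at 4.6 m is 0.8 m downgradient of the peak.
√(4πDt) = 20.05 m, giving peak height M/(n_e·A·√(4πDt)) = 17/(0.26 × 40 × 20.05) = 0.08153 kg/m³.
(x−vt)²/(4Dt) = (0.8)²/(4 × 1.6 × 20) = 0.005000; exp(−0.005000) = 0.9950.
C = 0.08153 × 0.9950 = 0.0811 kg/m³.

0.0811 kg/m³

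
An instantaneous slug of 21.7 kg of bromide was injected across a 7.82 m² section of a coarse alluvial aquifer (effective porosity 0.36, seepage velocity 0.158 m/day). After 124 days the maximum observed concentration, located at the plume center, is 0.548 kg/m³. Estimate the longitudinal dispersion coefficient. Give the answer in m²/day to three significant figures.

0.127 m²/day

At the plume center C_max = M/(n_e·A·√(4πDt)), so D = M²/(4πt·(n_e·A·C_max)²).
n_e·A·C_max = 0.36 × 7.82 × 0.548 = 1.543 kg/m.
D = 21.7²/(4π × 124 × 1.543²) = 0.127 m²/day.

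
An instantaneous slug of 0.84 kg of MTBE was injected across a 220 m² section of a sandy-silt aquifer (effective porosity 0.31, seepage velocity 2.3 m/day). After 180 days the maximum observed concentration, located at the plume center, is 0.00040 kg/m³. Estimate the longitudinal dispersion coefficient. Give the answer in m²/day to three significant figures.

At the plume center C_max = M/(n_e·A·√(4πDt)), so D = M²/(4πt·(n_e·A·C_max)²).
n_e·A·C_max = 0.31 × 220 × 0.00040 = 0.02728 kg/m.
D = 0.84²/(4π × 180 × 0.02728²) = 0.419 m²/day.

0.419 m²/day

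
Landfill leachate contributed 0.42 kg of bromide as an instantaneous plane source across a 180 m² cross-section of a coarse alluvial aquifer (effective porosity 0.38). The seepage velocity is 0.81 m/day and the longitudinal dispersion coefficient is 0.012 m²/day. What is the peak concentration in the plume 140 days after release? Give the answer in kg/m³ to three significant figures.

The peak of an instantaneous 1D plume sits at x = vt; there the Gaussian factor is 1 and C_max = M/(n_e·A·√(4πDt)), where n_e·A is the pore area the mass is dissolved in.
√(4πDt) = √(4π × 0.012 × 140) = 4.595 m, so C_max = 0.42/(0.38 × 180 × 4.595) = 0.00134 kg/m³.

0.00134 kg/m³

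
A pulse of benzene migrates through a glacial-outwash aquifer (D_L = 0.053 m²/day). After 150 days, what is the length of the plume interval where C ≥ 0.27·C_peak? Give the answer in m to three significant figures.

The plume is Gaussian with σ = √(2Dt) = √(2 × 0.053 × 150) = 3.987 m.
C/C_peak = exp(−Δx²/(2σ²)) = 0.27 ⇒ Δx = σ·√(−2 ln 0.27) = 3.987 × 1.618 = 6.451 m.
Width = 2Δx = 12.9 m.

12.9 m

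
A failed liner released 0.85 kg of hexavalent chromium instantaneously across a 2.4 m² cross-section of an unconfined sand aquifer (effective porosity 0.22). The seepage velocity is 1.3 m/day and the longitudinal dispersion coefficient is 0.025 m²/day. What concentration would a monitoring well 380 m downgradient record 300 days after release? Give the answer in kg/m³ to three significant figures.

For an instantaneous plane source, C(x,t) = M/(n_e·A·√(4πDt)) · exp(−(x−vt)²/(4Dt)), with n_e·A the pore (flow) area.
Plume center vt = 1.3 × 300 = 390 m, so the well at 380 m is 10 m upgradient of the peak.
√(4πDt) = 9.708 m, giving peak height M/(n_e·A·√(4πDt)) = 0.85/(0.22 × 2.4 × 9.708) = 0.1658 kg/m³.
(x−vt)²/(4Dt) = (-10)²/(4 × 0.025 × 300) = 3.333; exp(−3.333) = 0.03569.
C = 0.1658 × 0.03569 = 0.00592 kg/m³.

0.00592 kg/m³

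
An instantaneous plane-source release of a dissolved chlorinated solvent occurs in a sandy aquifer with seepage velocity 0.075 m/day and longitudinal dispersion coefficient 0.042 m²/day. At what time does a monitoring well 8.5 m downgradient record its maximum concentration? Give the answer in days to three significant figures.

For the 1D instantaneous-source solution, setting ∂C/∂t = 0 at fixed x gives v²t² + 2Dt − x² = 0, so t = (√(D² + v²x²) − D)/v².
√(D² + v²x²) = √(0.042² + 0.075² × 8.5²) = 0.6389; v² = 0.005625.
t = (0.6389 − 0.042)/0.005625 = 106 days (vs. the pure-advection estimate x/v = 113 d).

106 days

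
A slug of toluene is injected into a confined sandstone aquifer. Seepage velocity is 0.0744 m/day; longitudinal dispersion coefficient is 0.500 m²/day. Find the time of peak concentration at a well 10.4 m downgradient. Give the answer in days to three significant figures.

76.1 days

For the 1D instantaneous-source solution, setting ∂C/∂t = 0 at fixed x gives v²t² + 2Dt − x² = 0, so t = (√(D² + v²x²) − D)/v².
√(D² + v²x²) = √(0.500² + 0.0744² × 10.4²) = 0.9213; v² = 0.00553536.
t = (0.9213 − 0.500)/0.00553536 = 76.1 days (vs. the pure-advection estimate x/v = 140 d).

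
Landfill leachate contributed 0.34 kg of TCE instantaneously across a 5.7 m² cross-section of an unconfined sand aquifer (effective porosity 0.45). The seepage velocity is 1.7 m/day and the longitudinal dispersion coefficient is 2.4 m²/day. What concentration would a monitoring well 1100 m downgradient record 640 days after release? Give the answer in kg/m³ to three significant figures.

For an instantaneous plane source, C(x,t) = M/(n_e·A·√(4πDt)) · exp(−(x−vt)²/(4Dt)), with n_e·A the pore (flow) area.
Plume center vt = 1.7 × 640 = 1088 m, so the well at 1100 m is 12 m downgradient of the peak.
√(4πDt) = 138.9 m, giving peak height M/(n_e·A·√(4πDt)) = 0.34/(0.45 × 5.7 × 138.9) = 0.0009543 kg/m³.
(x−vt)²/(4Dt) = (12)²/(4 × 2.4 × 640) = 0.02344; exp(−0.02344) = 0.9768.
C = 0.0009543 × 0.9768 = 0.000932 kg/m³.

0.000932 kg/m³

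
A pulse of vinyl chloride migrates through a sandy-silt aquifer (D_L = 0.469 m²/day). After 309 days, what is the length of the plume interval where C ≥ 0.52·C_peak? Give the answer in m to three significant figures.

38.9 m

The plume is Gaussian with σ = √(2Dt) = √(2 × 0.469 × 309) = 17.02 m.
C/C_peak = exp(−Δx²/(2σ²)) = 0.52 ⇒ Δx = σ·√(−2 ln 0.52) = 17.02 × 1.144 = 19.47 m.
Width = 2Δx = 38.9 m.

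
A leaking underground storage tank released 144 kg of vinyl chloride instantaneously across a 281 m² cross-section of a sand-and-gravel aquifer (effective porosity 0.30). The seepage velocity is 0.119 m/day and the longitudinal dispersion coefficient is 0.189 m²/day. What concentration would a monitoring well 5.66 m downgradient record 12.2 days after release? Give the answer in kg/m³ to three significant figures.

0.0465 kg/m³

For an instantaneous plane source, C(x,t) = M/(n_e·A·√(4πDt)) · exp(−(x−vt)²/(4Dt)), with n_e·A the pore (flow) area.
Plume center vt = 0.119 × 12.2 = 1.4518 m, so the well at 5.66 m is 4.2082 m downgradient of the peak.
√(4πDt) = 5.383 m, giving peak height M/(n_e·A·√(4πDt)) = 144/(0.30 × 281 × 5.383) = 0.3173 kg/m³.
(x−vt)²/(4Dt) = (4.2082)²/(4 × 0.189 × 12.2) = 1.920; exp(−1.920) = 0.1466.
C = 0.3173 × 0.1466 = 0.0465 kg/m³.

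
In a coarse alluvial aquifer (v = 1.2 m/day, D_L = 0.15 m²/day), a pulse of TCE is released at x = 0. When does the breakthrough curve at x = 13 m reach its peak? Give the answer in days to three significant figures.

10.7 days

For the 1D instantaneous-source solution, setting ∂C/∂t = 0 at fixed x gives v²t² + 2Dt − x² = 0, so t = (√(D² + v²x²) − D)/v².
√(D² + v²x²) = √(0.15² + 1.2² × 13²) = 15.60; v² = 1.44.
t = (15.60 − 0.15)/1.44 = 10.7 days (vs. the pure-advection estimate x/v = 10.8 d).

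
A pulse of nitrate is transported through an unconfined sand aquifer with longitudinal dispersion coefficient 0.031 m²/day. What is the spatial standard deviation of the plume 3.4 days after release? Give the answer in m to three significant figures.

0.459 m

Dispersive spreading gives a Gaussian with σ² = 2Dt; advection only shifts the center.
σ = √(2 × 0.031 × 3.4) = 0.459 m.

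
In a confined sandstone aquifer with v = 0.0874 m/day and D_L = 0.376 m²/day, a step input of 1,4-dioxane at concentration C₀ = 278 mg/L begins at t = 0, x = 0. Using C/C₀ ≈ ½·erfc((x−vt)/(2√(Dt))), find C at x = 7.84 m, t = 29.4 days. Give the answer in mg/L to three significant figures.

For a continuous step input, C/C₀ ≈ ½·erfc((x−vt)/(2√(Dt))).
vt = 0.0874 × 29.4 = 2.56956 m and 2√(Dt) = 2√(0.376 × 29.4) = 6.650 m.
Argument (x−vt)/(2√(Dt)) = (7.84 − 2.56956)/6.650 = 0.7925; ½·erfc(0.7925) = 0.1312.
C = 278 × 0.1312 = 36.5 mg/L.

36.5 mg/L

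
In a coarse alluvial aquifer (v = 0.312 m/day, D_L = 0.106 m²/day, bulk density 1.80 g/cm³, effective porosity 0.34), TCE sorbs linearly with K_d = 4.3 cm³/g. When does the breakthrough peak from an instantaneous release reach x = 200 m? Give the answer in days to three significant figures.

15200 days

Retardation factor R = 1 + ρ_b·K_d/n = 1 + 1.80 × 4.3/0.34 = 23.76.
Sorption retards both mechanisms: v_R = v/R = 0.01313 m/day, D_R = D/R = 0.004461 m²/day.
Peak time from v_R²t² + 2D_R t − x² = 0: t = (√(D_R² + v_R²x²) − D_R)/v_R².
√(D_R² + v_R²x²) = √(0.004461² + 0.01313² × 200²) = 2.626; v_R² = 0.0001724.
t = (2.626 − 0.004461)/0.0001724 = 15200 days.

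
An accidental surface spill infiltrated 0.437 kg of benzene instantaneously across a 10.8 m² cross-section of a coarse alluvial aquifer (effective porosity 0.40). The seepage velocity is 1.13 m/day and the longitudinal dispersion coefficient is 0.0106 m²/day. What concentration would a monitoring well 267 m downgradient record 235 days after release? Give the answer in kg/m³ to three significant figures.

For an instantaneous plane source, C(x,t) = M/(n_e·A·√(4πDt)) · exp(−(x−vt)²/(4Dt)), with n_e·A the pore (flow) area.
Plume center vt = 1.13 × 235 = 265.55 m, so the well at 267 m is 1.45 m downgradient of the peak.
√(4πDt) = 5.595 m, giving peak height M/(n_e·A·√(4πDt)) = 0.437/(0.40 × 10.8 × 5.595) = 0.01808 kg/m³.
(x−vt)²/(4Dt) = (1.45)²/(4 × 0.0106 × 235) = 0.2110; exp(−0.2110) = 0.8098.
C = 0.01808 × 0.8098 = 0.0146 kg/m³.

0.0146 kg/m³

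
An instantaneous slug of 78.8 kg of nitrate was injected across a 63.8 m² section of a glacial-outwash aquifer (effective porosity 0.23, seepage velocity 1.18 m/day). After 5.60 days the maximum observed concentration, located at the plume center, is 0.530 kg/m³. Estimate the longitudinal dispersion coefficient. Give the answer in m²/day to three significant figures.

At the plume center C_max = M/(n_e·A·√(4πDt)), so D = M²/(4πt·(n_e·A·C_max)²).
n_e·A·C_max = 0.23 × 63.8 × 0.530 = 7.777 kg/m.
D = 78.8²/(4π × 5.60 × 7.777²) = 1.46 m²/day.

1.46 m²/day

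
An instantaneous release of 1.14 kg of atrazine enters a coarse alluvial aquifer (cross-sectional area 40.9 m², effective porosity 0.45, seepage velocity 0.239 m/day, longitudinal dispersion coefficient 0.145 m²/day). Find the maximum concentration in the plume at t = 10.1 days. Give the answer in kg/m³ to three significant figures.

0.0144 kg/m³

The peak of an instantaneous 1D plume sits at x = vt; there the Gaussian factor is 1 and C_max = M/(n_e·A·√(4πDt)), where n_e·A is the pore area the mass is dissolved in.
√(4πDt) = √(4π × 0.145 × 10.1) = 4.290 m, so C_max = 1.14/(0.45 × 40.9 × 4.290) = 0.0144 kg/m³.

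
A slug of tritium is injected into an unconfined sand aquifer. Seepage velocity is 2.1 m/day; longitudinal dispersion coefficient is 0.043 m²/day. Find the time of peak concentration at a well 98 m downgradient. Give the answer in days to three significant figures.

46.7 days

For the 1D instantaneous-source solution, setting ∂C/∂t = 0 at fixed x gives v²t² + 2Dt − x² = 0, so t = (√(D² + v²x²) − D)/v².
√(D² + v²x²) = √(0.043² + 2.1² × 98²) = 205.8; v² = 4.41.
t = (205.8 − 0.043)/4.41 = 46.7 days (vs. the pure-advection estimate x/v = 46.7 d).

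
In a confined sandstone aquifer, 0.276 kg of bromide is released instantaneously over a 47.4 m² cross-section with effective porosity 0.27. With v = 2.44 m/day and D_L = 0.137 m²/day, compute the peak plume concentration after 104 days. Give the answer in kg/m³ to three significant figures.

0.00161 kg/m³

The peak of an instantaneous 1D plume sits at x = vt; there the Gaussian factor is 1 and C_max = M/(n_e·A·√(4πDt)), where n_e·A is the pore area the mass is dissolved in.
√(4πDt) = √(4π × 0.137 × 104) = 13.38 m, so C_max = 0.276/(0.27 × 47.4 × 13.38) = 0.00161 kg/m³.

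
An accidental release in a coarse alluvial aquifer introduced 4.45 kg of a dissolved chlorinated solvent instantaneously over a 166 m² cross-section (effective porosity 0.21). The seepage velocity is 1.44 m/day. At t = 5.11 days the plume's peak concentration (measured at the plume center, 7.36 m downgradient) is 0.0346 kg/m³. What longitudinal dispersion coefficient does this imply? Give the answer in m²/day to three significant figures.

At the plume center C_max = M/(n_e·A·√(4πDt)), so D = M²/(4πt·(n_e·A·C_max)²).
n_e·A·C_max = 0.21 × 166 × 0.0346 = 1.206 kg/m.
D = 4.45²/(4π × 5.11 × 1.206²) = 0.212 m²/day.

0.212 m²/day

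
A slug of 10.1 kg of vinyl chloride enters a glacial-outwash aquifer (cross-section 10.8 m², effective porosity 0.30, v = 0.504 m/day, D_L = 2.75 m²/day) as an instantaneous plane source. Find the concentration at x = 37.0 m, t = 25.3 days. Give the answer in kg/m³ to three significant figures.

For an instantaneous plane source, C(x,t) = M/(n_e·A·√(4πDt)) · exp(−(x−vt)²/(4Dt)), with n_e·A the pore (flow) area.
Plume center vt = 0.504 × 25.3 = 12.7512 m, so the well at 37.0 m is 24.2488 m downgradient of the peak.
√(4πDt) = 29.57 m, giving peak height M/(n_e·A·√(4πDt)) = 10.1/(0.30 × 10.8 × 29.57) = 0.1054 kg/m³.
(x−vt)²/(4Dt) = (24.2488)²/(4 × 2.75 × 25.3) = 2.113; exp(−2.113) = 0.1209.
C = 0.1054 × 0.1209 = 0.0127 kg/m³.

0.0127 kg/m³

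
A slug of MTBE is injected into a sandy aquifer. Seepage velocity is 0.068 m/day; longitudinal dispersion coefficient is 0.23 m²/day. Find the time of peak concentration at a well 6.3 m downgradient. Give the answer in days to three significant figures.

For the 1D instantaneous-source solution, setting ∂C/∂t = 0 at fixed x gives v²t² + 2Dt − x² = 0, so t = (√(D² + v²x²) − D)/v².
√(D² + v²x²) = √(0.23² + 0.068² × 6.3²) = 0.4862; v² = 0.004624.
t = (0.4862 − 0.23)/0.004624 = 55.4 days (vs. the pure-advection estimate x/v = 92.6 d).

55.4 days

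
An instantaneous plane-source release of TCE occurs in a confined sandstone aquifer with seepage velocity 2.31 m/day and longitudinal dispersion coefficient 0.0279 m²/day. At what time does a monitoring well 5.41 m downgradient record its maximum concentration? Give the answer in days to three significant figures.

2.34 days

For the 1D instantaneous-source solution, setting ∂C/∂t = 0 at fixed x gives v²t² + 2Dt − x² = 0, so t = (√(D² + v²x²) − D)/v².
√(D² + v²x²) = √(0.0279² + 2.31² × 5.41²) = 12.50; v² = 5.3361.
t = (12.50 − 0.0279)/5.3361 = 2.34 days (vs. the pure-advection estimate x/v = 2.34 d).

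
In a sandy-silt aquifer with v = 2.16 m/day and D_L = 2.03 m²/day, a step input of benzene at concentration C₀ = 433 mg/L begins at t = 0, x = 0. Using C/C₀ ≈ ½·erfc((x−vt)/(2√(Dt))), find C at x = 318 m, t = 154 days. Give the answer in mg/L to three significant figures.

For a continuous step input, C/C₀ ≈ ½·erfc((x−vt)/(2√(Dt))).
vt = 2.16 × 154 = 332.64 m and 2√(Dt) = 2√(2.03 × 154) = 35.36 m.
Argument (x−vt)/(2√(Dt)) = (318 − 332.64)/35.36 = -0.4140; ½·erfc(-0.4140) = 0.7209.
C = 433 × 0.7209 = 312 mg/L.

312 mg/L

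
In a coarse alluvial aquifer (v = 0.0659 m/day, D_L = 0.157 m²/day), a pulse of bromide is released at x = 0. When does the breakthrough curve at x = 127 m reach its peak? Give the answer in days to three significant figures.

For the 1D instantaneous-source solution, setting ∂C/∂t = 0 at fixed x gives v²t² + 2Dt − x² = 0, so t = (√(D² + v²x²) − D)/v².
√(D² + v²x²) = √(0.157² + 0.0659² × 127²) = 8.371; v² = 0.00434281.
t = (8.371 − 0.157)/0.00434281 = 1890 days (vs. the pure-advection estimate x/v = 1930 d).

1890 days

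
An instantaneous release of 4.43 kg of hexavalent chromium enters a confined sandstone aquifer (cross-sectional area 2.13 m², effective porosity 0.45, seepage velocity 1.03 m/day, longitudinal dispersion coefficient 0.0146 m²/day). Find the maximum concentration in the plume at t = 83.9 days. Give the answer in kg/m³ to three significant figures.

1.18 kg/m³

The peak of an instantaneous 1D plume sits at x = vt; there the Gaussian factor is 1 and C_max = M/(n_e·A·√(4πDt)), where n_e·A is the pore area the mass is dissolved in.
√(4πDt) = √(4π × 0.0146 × 83.9) = 3.923 m, so C_max = 4.43/(0.45 × 2.13 × 3.923) = 1.18 kg/m³.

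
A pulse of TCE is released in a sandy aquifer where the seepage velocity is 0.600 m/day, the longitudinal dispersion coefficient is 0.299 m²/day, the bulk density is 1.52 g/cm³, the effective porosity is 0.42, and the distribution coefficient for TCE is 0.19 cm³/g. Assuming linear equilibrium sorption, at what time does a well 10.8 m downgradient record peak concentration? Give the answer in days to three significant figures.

Retardation factor R = 1 + ρ_b·K_d/n = 1 + 1.52 × 0.19/0.42 = 1.688.
Sorption retards both mechanisms: v_R = v/R = 0.3555 m/day, D_R = D/R = 0.1771 m²/day.
Peak time from v_R²t² + 2D_R t − x² = 0: t = (√(D_R² + v_R²x²) − D_R)/v_R².
√(D_R² + v_R²x²) = √(0.1771² + 0.3555² × 10.8²) = 3.843; v_R² = 0.1264.
t = (3.843 − 0.1771)/0.1264 = 29.0 days.

29.0 days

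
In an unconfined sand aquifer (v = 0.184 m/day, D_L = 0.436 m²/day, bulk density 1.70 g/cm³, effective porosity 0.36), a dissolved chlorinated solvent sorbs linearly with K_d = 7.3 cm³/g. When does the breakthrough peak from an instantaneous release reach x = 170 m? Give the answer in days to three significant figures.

Retardation factor R = 1 + ρ_b·K_d/n = 1 + 1.70 × 7.3/0.36 = 35.47.
Sorption retards both mechanisms: v_R = v/R = 0.005187 m/day, D_R = D/R = 0.01229 m²/day.
Peak time from v_R²t² + 2D_R t − x² = 0: t = (√(D_R² + v_R²x²) − D_R)/v_R².
√(D_R² + v_R²x²) = √(0.01229² + 0.005187² × 170²) = 0.8819; v_R² = 2.690e-05.
t = (0.8819 − 0.01229)/2.690e-05 = 32300 days.

32300 days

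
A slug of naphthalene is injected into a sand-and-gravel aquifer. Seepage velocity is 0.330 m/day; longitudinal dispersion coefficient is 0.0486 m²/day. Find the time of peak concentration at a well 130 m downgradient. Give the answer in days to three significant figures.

393 days

For the 1D instantaneous-source solution, setting ∂C/∂t = 0 at fixed x gives v²t² + 2Dt − x² = 0, so t = (√(D² + v²x²) − D)/v².
√(D² + v²x²) = √(0.0486² + 0.330² × 130²) = 42.90; v² = 0.1089.
t = (42.90 − 0.0486)/0.1089 = 393 days (vs. the pure-advection estimate x/v = 394 d).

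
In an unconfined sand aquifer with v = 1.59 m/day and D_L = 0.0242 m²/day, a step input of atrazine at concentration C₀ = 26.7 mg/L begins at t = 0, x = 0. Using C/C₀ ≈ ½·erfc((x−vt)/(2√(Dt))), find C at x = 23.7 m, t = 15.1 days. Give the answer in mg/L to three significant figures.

17.1 mg/L

For a continuous step input, C/C₀ ≈ ½·erfc((x−vt)/(2√(Dt))).
vt = 1.59 × 15.1 = 24.009 m and 2√(Dt) = 2√(0.0242 × 15.1) = 1.209 m.
Argument (x−vt)/(2√(Dt)) = (23.7 − 24.009)/1.209 = -0.2556; ½·erfc(-0.2556) = 0.6411.
C = 26.7 × 0.6411 = 17.1 mg/L.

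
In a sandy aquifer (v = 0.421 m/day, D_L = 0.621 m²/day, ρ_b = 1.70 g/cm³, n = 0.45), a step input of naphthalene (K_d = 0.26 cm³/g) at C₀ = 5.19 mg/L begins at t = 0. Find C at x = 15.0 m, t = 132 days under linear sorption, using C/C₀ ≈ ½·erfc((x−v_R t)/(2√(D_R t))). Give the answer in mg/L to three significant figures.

Retardation factor R = 1 + ρ_b·K_d/n = 1 + 1.70 × 0.26/0.45 = 1.982.
Sorption retards both mechanisms: v_R = v/R = 0.2124 m/day, D_R = D/R = 0.3133 m²/day.
v_R·t = 0.2124 × 132 = 28.0368 m; 2√(D_R t) = 12.86 m; argument = (15.0 − 28.0368)/12.86 = -1.014.
C = C₀ × ½·erfc(-1.014) = 5.19 × 0.9242 = 4.80 mg/L.

4.80 mg/L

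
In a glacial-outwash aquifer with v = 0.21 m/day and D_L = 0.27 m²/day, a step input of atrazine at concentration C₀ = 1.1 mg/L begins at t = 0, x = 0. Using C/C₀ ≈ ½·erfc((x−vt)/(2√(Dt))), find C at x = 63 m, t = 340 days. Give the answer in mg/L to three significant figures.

0.806 mg/L

For a continuous step input, C/C₀ ≈ ½·erfc((x−vt)/(2√(Dt))).
vt = 0.21 × 340 = 71.4 m and 2√(Dt) = 2√(0.27 × 340) = 19.16 m.
Argument (x−vt)/(2√(Dt)) = (63 − 71.4)/19.16 = -0.4384; ½·erfc(-0.4384) = 0.7324.
C = 1.1 × 0.7324 = 0.806 mg/L.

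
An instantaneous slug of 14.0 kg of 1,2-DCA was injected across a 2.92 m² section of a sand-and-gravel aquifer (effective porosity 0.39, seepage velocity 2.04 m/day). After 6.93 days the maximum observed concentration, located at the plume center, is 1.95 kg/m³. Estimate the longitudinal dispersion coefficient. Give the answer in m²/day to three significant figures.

0.456 m²/day

At the plume center C_max = M/(n_e·A·√(4πDt)), so D = M²/(4πt·(n_e·A·C_max)²).
n_e·A·C_max = 0.39 × 2.92 × 1.95 = 2.221 kg/m.
D = 14.0²/(4π × 6.93 × 2.221²) = 0.456 m²/day.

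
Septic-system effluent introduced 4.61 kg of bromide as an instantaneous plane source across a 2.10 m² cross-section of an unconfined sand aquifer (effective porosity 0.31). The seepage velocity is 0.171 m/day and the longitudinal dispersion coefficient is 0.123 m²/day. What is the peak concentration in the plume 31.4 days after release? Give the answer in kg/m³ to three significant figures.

1.02 kg/m³

The peak of an instantaneous 1D plume sits at x = vt; there the Gaussian factor is 1 and C_max = M/(n_e·A·√(4πDt)), where n_e·A is the pore area the mass is dissolved in.
√(4πDt) = √(4π × 0.123 × 31.4) = 6.967 m, so C_max = 4.61/(0.31 × 2.10 × 6.967) = 1.02 kg/m³.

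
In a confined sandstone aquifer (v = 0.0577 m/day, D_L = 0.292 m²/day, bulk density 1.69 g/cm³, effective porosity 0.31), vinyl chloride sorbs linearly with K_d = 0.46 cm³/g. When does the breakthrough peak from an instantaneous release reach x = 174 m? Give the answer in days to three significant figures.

10300 days

Retardation factor R = 1 + ρ_b·K_d/n = 1 + 1.69 × 0.46/0.31 = 3.508.
Sorption retards both mechanisms: v_R = v/R = 0.01645 m/day, D_R = D/R = 0.08324 m²/day.
Peak time from v_R²t² + 2D_R t − x² = 0: t = (√(D_R² + v_R²x²) − D_R)/v_R².
√(D_R² + v_R²x²) = √(0.08324² + 0.01645² × 174²) = 2.864; v_R² = 0.0002706.
t = (2.864 − 0.08324)/0.0002706 = 10300 days.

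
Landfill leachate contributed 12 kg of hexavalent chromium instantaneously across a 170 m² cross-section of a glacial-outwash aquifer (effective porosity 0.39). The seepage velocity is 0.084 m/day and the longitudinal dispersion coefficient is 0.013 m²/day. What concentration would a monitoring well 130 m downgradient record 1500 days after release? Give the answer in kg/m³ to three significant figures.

0.00942 kg/m³

For an instantaneous plane source, C(x,t) = M/(n_e·A·√(4πDt)) · exp(−(x−vt)²/(4Dt)), with n_e·A the pore (flow) area.
Plume center vt = 0.084 × 1500 = 126 m, so the well at 130 m is 4 m downgradient of the peak.
√(4πDt) = 15.65 m, giving peak height M/(n_e·A·√(4πDt)) = 12/(0.39 × 170 × 15.65) = 0.01157 kg/m³.
(x−vt)²/(4Dt) = (4)²/(4 × 0.013 × 1500) = 0.2051; exp(−0.2051) = 0.8146.
C = 0.01157 × 0.8146 = 0.00942 kg/m³.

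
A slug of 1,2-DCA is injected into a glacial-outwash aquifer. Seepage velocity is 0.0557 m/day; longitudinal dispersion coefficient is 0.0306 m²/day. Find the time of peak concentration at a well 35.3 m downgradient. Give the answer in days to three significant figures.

For the 1D instantaneous-source solution, setting ∂C/∂t = 0 at fixed x gives v²t² + 2Dt − x² = 0, so t = (√(D² + v²x²) − D)/v².
√(D² + v²x²) = √(0.0306² + 0.0557² × 35.3²) = 1.966; v² = 0.00310249.
t = (1.966 − 0.0306)/0.00310249 = 624 days (vs. the pure-advection estimate x/v = 634 d).

624 days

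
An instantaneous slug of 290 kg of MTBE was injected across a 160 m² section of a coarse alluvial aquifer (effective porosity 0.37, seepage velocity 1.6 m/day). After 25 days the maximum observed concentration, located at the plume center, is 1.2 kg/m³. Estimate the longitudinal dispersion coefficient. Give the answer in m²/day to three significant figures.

At the plume center C_max = M/(n_e·A·√(4πDt)), so D = M²/(4πt·(n_e·A·C_max)²).
n_e·A·C_max = 0.37 × 160 × 1.2 = 71.04 kg/m.
D = 290²/(4π × 25 × 71.04²) = 0.0530 m²/day.

0.0530 m²/day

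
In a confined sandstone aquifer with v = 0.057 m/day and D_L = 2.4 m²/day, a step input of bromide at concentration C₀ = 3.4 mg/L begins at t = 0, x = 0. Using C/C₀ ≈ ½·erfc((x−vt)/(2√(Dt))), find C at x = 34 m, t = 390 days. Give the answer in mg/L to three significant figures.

For a continuous step input, C/C₀ ≈ ½·erfc((x−vt)/(2√(Dt))).
vt = 0.057 × 390 = 22.23 m and 2√(Dt) = 2√(2.4 × 390) = 61.19 m.
Argument (x−vt)/(2√(Dt)) = (34 − 22.23)/61.19 = 0.1924; ½·erfc(0.1924) = 0.3928.
C = 3.4 × 0.3928 = 1.34 mg/L.

1.34 mg/L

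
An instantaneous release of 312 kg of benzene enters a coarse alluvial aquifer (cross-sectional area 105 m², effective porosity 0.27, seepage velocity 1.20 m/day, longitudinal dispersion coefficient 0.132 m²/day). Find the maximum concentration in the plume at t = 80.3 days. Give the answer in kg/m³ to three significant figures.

0.954 kg/m³

The peak of an instantaneous 1D plume sits at x = vt; there the Gaussian factor is 1 and C_max = M/(n_e·A·√(4πDt)), where n_e·A is the pore area the mass is dissolved in.
√(4πDt) = √(4π × 0.132 × 80.3) = 11.54 m, so C_max = 312/(0.27 × 105 × 11.54) = 0.954 kg/m³.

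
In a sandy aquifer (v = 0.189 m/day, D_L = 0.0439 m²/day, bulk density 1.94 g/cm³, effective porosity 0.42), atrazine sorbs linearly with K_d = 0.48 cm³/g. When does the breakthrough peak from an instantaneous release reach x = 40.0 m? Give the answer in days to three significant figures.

677 days

Retardation factor R = 1 + ρ_b·K_d/n = 1 + 1.94 × 0.48/0.42 = 3.217.
Sorption retards both mechanisms: v_R = v/R = 0.05875 m/day, D_R = D/R = 0.01365 m²/day.
Peak time from v_R²t² + 2D_R t − x² = 0: t = (√(D_R² + v_R²x²) − D_R)/v_R².
√(D_R² + v_R²x²) = √(0.01365² + 0.05875² × 40.0²) = 2.350; v_R² = 0.003452.
t = (2.350 − 0.01365)/0.003452 = 677 days.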